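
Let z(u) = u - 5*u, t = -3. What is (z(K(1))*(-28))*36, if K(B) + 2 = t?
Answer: -20160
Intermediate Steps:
K(B) = -5 (K(B) = -2 - 3 = -5)
z(u) = -4*u
(z(K(1))*(-28))*36 = (-4*(-5)*(-28))*36 = (20*(-28))*36 = -560*36 = -20160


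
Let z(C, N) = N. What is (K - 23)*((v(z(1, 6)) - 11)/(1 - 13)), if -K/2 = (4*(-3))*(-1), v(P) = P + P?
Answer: 47/12 ≈ 3.9167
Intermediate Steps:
v(P) = 2*P
K = -24 (K = -2*4*(-3)*(-1) = -(-24)*(-1) = -2*12 = -24)
(K - 23)*((v(z(1, 6)) - 11)/(1 - 13)) = (-24 - 23)*((2*6 - 11)/(1 - 13)) = -47*(12 - 11)/(-12) = -47*(-1)/12 = -47*(-1/12) = 47/12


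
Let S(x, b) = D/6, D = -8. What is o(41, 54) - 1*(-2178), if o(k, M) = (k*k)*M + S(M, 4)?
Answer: 278852/3 ≈ 92951.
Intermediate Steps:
S(x, b) = -4/3 (S(x, b) = -8/6 = -8*1/6 = -4/3)
o(k, M) = -4/3 + M*k**2 (o(k, M) = (k*k)*M - 4/3 = k**2*M - 4/3 = M*k**2 - 4/3 = -4/3 + M*k**2)
o(41, 54) - 1*(-2178) = (-4/3 + 54*41**2) - 1*(-2178) = (-4/3 + 54*1681) + 2178 = (-4/3 + 90774) + 2178 = 272318/3 + 2178 = 278852/3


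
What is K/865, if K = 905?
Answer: 181/173 ≈ 1.0462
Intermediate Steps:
K/865 = 905/865 = 905*(1/865) = 181/173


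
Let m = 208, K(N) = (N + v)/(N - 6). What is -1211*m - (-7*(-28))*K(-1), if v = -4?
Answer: -252028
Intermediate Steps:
K(N) = (-4 + N)/(-6 + N) (K(N) = (N - 4)/(N - 6) = (-4 + N)/(-6 + N))
-1211*m - (-7*(-28))*K(-1) = -1211*208 - (-7*(-28))*(-4 - 1)/(-6 - 1) = -251888 - 196*-5/(-7) = -251888 - 196*(-⅐*(-5)) = -251888 - 196*5/7 = -251888 - 1*140 = -251888 - 140 = -252028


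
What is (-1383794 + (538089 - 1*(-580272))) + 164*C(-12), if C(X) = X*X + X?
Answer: -243785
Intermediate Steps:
C(X) = X + X² (C(X) = X² + X = X + X²)
(-1383794 + (538089 - 1*(-580272))) + 164*C(-12) = (-1383794 + (538089 - 1*(-580272))) + 164*(-12*(1 - 12)) = (-1383794 + (538089 + 580272)) + 164*(-12*(-11)) = (-1383794 + 1118361) + 164*132 = -265433 + 21648 = -243785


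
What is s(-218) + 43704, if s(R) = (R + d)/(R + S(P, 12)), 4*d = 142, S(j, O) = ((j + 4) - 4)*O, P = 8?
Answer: 10664141/244 ≈ 43706.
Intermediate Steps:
S(j, O) = O*j (S(j, O) = ((4 + j) - 4)*O = j*O = O*j)
d = 71/2 (d = (1/4)*142 = 71/2 ≈ 35.500)
s(R) = (71/2 + R)/(96 + R) (s(R) = (R + 71/2)/(R + 12*8) = (71/2 + R)/(R + 96) = (71/2 + R)/(96 + R))
s(-218) + 43704 = (71/2 - 218)/(96 - 218) + 43704 = -365/2/(-122) + 43704 = -1/122*(-365/2) + 43704 = 365/244 + 43704 = 10664141/244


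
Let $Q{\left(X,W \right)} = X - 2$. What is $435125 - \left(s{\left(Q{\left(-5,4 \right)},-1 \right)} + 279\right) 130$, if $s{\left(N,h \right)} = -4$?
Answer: $399375$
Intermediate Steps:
$Q{\left(X,W \right)} = -2 + X$ ($Q{\left(X,W \right)} = X - 2 = -2 + X$)
$435125 - \left(s{\left(Q{\left(-5,4 \right)},-1 \right)} + 279\right) 130 = 435125 - \left(-4 + 279\right) 130 = 435125 - 275 \cdot 130 = 435125 - 35750 = 399375$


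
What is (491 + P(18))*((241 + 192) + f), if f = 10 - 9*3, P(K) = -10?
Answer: 200096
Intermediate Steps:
f = -17 (f = 10 - 27 = -17)
(491 + P(18))*((241 + 192) + f) = (491 - 10)*((241 + 192) - 17) = 481*(433 - 17) = 481*416 = 200096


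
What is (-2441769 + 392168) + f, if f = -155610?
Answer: -2205211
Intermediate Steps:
(-2441769 + 392168) + f = (-2441769 + 392168) - 155610 = -2049601 - 155610 = -2205211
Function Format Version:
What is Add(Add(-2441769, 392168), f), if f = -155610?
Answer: -2205211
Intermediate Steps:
Add(Add(-2441769, 392168), f) = Add(Add(-2441769, 392168), -155610) = Add(-2049601, -155610) = -2205211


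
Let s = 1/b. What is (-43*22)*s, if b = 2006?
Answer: -473/1003 ≈ -0.47159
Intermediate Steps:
s = 1/2006 ≈ 0.00049850
(-43*22)*s = -43*22*(1/2006) = -946*1/2006 = -473/1003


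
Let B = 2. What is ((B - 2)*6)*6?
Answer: 0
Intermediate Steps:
((B - 2)*6)*6 = ((2 - 2)*6)*6 = (0*6)*6 = 0*6 = 0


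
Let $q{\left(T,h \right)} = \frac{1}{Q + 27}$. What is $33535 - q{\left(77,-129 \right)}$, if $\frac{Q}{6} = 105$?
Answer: $\frac{22032494}{657} \approx 33535.0$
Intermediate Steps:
$Q = 630$ ($Q = 6 \cdot 105 = 630$)
$q{\left(T,h \right)} = \frac{1}{657}$ ($q{\left(T,h \right)} = \frac{1}{630 + 27} = \frac{1}{657}$)
$33535 - q{\left(77,-129 \right)} = 33535 - \frac{1}{657} = \frac{22032494}{657}$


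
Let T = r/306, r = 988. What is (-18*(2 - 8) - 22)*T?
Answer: 42484/153 ≈ 277.67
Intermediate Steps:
T = 494/153 (T = 988/306 = 988*(1/306) = 494/153 ≈ 3.2288)
(-18*(2 - 8) - 22)*T = (-18*(2 - 8) - 22)*(494/153) = (-18*(-6) - 22)*(494/153) = (108 - 22)*(494/153) = 86*(494/153) = 42484/153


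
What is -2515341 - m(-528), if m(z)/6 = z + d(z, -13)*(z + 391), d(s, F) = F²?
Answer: -2373255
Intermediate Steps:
m(z) = 396474 + 1020*z (m(z) = 6*(z + (-13)²*(z + 391)) = 6*(z + 169*(391 + z)) = 6*(z + (66079 + 169*z)) = 6*(66079 + 170*z) = 396474 + 1020*z)
-2515341 - m(-528) = -2515341 - (396474 + 1020*(-528)) = -2515341 - (396474 - 538560) = -2515341 - 1*(-142086) = -2515341 + 142086 = -2373255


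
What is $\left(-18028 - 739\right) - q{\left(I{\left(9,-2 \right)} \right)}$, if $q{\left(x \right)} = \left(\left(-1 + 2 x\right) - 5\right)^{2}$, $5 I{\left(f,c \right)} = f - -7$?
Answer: $- \frac{469179}{25} \approx -18767.0$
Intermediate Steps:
$I{\left(f,c \right)} = \frac{7}{5} + \frac{f}{5}$ ($I{\left(f,c \right)} = \frac{f - -7}{5} = \frac{f + 7}{5} = \frac{7 + f}{5} = \frac{7}{5} + \frac{f}{5}$)
$q{\left(x \right)} = \left(-6 + 2 x\right)^{2}$
$\left(-18028 - 739\right) - q{\left(I{\left(9,-2 \right)} \right)} = \left(-18028 - 739\right) - 4 \left(-3 + \left(\frac{7}{5} + \frac{1}{5} \cdot 9\right)\right)^{2} = \left(-18028 - 739\right) - 4 \left(-3 + \left(\frac{7}{5} + \frac{9}{5}\right)\right)^{2} = -18767 - 4 \left(-3 + \frac{16}{5}\right)^{2} = -18767 - \frac{4}{25} = - \frac{469179}{25}$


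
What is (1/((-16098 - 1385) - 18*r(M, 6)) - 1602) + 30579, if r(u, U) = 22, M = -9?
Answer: 518079782/17879 ≈ 28977.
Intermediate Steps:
(1/((-16098 - 1385) - 18*r(M, 6)) - 1602) + 30579 = (1/((-16098 - 1385) - 18*22) - 1602) + 30579 = (1/(-17483 - 396) - 1602) + 30579 = (1/(-17879) - 1602) + 30579 = (-1/17879 - 1602) + 30579 = -28642159/17879 + 30579 = 518079782/17879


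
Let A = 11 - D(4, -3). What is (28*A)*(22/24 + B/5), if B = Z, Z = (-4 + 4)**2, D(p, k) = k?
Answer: 1078/3 ≈ 359.33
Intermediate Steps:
Z = 0 (Z = 0**2 = 0)
B = 0
A = 14 (A = 11 - 1*(-3) = 11 + 3 = 14)
(28*A)*(22/24 + B/5) = (28*14)*(22/24 + 0/5) = 392*(22*(1/24) + 0*(1/5)) = 392*(11/12 + 0) = 392*(11/12) = 1078/3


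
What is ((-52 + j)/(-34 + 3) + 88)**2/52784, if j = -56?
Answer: 502681/3170339 ≈ 0.15856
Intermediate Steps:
((-52 + j)/(-34 + 3) + 88)**2/52784 = ((-52 - 56)/(-34 + 3) + 88)**2/52784 = (-108/(-31) + 88)**2*(1/52784) = (-108*(-1/31) + 88)**2*(1/52784) = (108/31 + 88)**2*(1/52784) = (2836/31)**2*(1/52784) = (8042896/961)*(1/52784) = 502681/3170339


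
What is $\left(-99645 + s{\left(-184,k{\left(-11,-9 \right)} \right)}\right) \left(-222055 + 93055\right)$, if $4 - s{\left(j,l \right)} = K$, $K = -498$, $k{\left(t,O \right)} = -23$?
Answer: $12789447000$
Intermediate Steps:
$s{\left(j,l \right)} = 502$ ($s{\left(j,l \right)} = 4 - -498 = 4 + 498 = 502$)
$\left(-99645 + s{\left(-184,k{\left(-11,-9 \right)} \right)}\right) \left(-222055 + 93055\right) = \left(-99645 + 502\right) \left(-222055 + 93055\right) = \left(-99143\right) \left(-129000\right) = 12789447000$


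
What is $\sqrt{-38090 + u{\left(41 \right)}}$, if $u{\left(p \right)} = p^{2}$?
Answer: $i \sqrt{36409} \approx 190.81 i$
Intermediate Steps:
$\sqrt{-38090 + u{\left(41 \right)}} = \sqrt{-38090 + 41^{2}} = \sqrt{-38090 + 1681} = \sqrt{-36409} = i \sqrt{36409}$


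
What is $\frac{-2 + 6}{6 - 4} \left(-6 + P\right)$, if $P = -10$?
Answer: $-32$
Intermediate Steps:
$\frac{-2 + 6}{6 - 4} \left(-6 + P\right) = \frac{-2 + 6}{6 - 4} \left(-6 - 10\right) = \frac{4}{2} \left(-16\right) = 4 \cdot \frac{1}{2} \left(-16\right) = 2 \left(-16\right) = -32$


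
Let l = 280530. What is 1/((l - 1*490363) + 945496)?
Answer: 1/735663 ≈ 1.3593e-6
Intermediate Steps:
1/((l - 1*490363) + 945496) = 1/((280530 - 1*490363) + 945496) = 1/((280530 - 490363) + 945496) = 1/(-209833 + 945496) = 1/735663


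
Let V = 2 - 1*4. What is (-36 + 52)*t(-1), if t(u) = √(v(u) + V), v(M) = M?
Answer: 16*I*√3 ≈ 27.713*I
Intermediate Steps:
V = -2 (V = 2 - 4 = -2)
t(u) = √(-2 + u) (t(u) = √(u - 2) = √(-2 + u))
(-36 + 52)*t(-1) = (-36 + 52)*√(-2 - 1) = 16*√(-3) = 16*(I*√3) = 16*I*√3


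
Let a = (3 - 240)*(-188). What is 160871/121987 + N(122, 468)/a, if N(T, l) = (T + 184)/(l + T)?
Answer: 704836768477/534466522580 ≈ 1.3188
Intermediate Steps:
N(T, l) = (184 + T)/(T + l)
a = 44556 (a = -237*(-188) = 44556)
160871/121987 + N(122, 468)/a = 160871/121987 + ((184 + 122)/(122 + 468))/44556 = 160871*(1/121987) + (306/590)*(1/44556) = 160871/121987 + ((1/590)*306)*(1/44556) = 160871/121987 + (153/295)*(1/44556) = 160871/121987 + 51/4381340 = 704836768477/534466522580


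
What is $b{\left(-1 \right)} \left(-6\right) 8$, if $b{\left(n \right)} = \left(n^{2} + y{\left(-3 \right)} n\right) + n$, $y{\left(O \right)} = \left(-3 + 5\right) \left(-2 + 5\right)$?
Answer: $288$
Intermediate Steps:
$y{\left(O \right)} = 6$ ($y{\left(O \right)} = 2 \cdot 3 = 6$)
$b{\left(n \right)} = n^{2} + 7 n$ ($b{\left(n \right)} = \left(n^{2} + 6 n\right) + n = n^{2} + 7 n$)
$b{\left(-1 \right)} \left(-6\right) 8 = - (7 - 1) \left(-6\right) 8 = \left(-1\right) 6 \left(-6\right) 8 = \left(-6\right) \left(-6\right) 8 = 36 \cdot 8 = 288$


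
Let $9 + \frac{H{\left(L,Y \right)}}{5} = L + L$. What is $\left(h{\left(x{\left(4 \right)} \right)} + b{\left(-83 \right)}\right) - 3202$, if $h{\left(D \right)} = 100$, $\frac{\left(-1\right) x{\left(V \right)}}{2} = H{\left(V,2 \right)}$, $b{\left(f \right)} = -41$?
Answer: $-3143$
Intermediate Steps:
$H{\left(L,Y \right)} = -45 + 10 L$ ($H{\left(L,Y \right)} = -45 + 5 \left(L + L\right) = -45 + 5 \cdot 2 L = -45 + 10 L$)
$x{\left(V \right)} = 90 - 20 V$ ($x{\left(V \right)} = - 2 \left(-45 + 10 V\right) = 90 - 20 V$)
$\left(h{\left(x{\left(4 \right)} \right)} + b{\left(-83 \right)}\right) - 3202 = \left(100 - 41\right) - 3202 = 59 - 3202 = -3143$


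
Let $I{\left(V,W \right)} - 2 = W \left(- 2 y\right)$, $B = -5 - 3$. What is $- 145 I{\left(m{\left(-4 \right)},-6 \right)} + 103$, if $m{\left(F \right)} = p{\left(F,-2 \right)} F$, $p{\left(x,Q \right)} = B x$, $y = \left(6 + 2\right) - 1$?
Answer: $-12367$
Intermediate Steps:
$y = 7$ ($y = 8 - 1 = 7$)
$B = -8$ ($B = -5 - 3 = -8$)
$p{\left(x,Q \right)} = - 8 x$
$m{\left(F \right)} = - 8 F^{2}$ ($m{\left(F \right)} = - 8 F F = - 8 F^{2}$)
$I{\left(V,W \right)} = 2 - 14 W$ ($I{\left(V,W \right)} = 2 + W \left(\left(-2\right) 7\right) = 2 + W \left(-14\right) = 2 - 14 W$)
$- 145 I{\left(m{\left(-4 \right)},-6 \right)} + 103 = - 145 \left(2 - -84\right) + 103 = - 145 \left(2 + 84\right) + 103 = \left(-145\right) 86 + 103 = -12470 + 103 = -12367$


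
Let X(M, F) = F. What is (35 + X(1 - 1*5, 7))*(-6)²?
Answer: 1512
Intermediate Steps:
(35 + X(1 - 1*5, 7))*(-6)² = (35 + 7)*(-6)² = 42*36 = 1512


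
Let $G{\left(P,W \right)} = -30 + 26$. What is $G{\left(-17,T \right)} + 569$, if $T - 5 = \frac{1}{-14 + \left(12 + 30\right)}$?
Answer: $565$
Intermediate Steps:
$T = \frac{141}{28}$ ($T = 5 + \frac{1}{-14 + \left(12 + 30\right)} = 5 + \frac{1}{-14 + 42} = 5 + \frac{1}{28} = \frac{141}{28} \approx 5.0357$)
$G{\left(P,W \right)} = -4$
$G{\left(-17,T \right)} + 569 = -4 + 569 = 565$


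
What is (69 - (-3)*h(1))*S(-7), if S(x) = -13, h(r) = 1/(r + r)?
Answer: -1833/2 ≈ -916.50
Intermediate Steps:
h(r) = 1/(2*r)
(69 - (-3)*h(1))*S(-7) = (69 - (-3)*(½)/1)*(-13) = (69 - (-3)*(½)*1)*(-13) = (69 - (-3)/2)*(-13) = (69 - 1*(-3/2))*(-13) = (69 + 3/2)*(-13) = (141/2)*(-13) = -1833/2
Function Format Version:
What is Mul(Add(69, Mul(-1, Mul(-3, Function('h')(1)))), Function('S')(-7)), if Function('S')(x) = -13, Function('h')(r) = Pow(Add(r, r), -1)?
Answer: Rational(-1833, 2) ≈ -916.50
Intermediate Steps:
Function('h')(r) = Mul(Rational(1, 2), Pow(r, -1)) (Function('h')(r) = Pow(Mul(2, r), -1) = Mul(Rational(1, 2), Pow(r, -1)))
Mul(Add(69, Mul(-1, Mul(-3, Function('h')(1)))), Function('S')(-7)) = Mul(Add(69, Mul(-1, Mul(-3, Mul(Rational(1, 2), Pow(1, -1))))), -13) = Mul(Add(69, Mul(-1, Mul(-3, Mul(Rational(1, 2), 1)))), -13) = Mul(Add(69, Mul(-1, Mul(-3, Rational(1, 2)))), -13) = Mul(Add(69, Mul(-1, Rational(-3, 2))), -13) = Mul(Add(69, Rational(3, 2)), -13) = Mul(Rational(141, 2), -13) = Rational(-1833, 2)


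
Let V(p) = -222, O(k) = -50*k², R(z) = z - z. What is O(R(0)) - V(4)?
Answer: 222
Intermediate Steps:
R(z) = 0
O(R(0)) - V(4) = -50*0² - 1*(-222) = -50*0 + 222 = 0 + 222 = 222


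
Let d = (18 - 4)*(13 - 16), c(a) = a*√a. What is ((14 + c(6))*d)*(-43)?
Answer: 25284 + 10836*√6 ≈ 51827.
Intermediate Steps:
c(a) = a^(3/2)
d = -42 (d = 14*(-3) = -42)
((14 + c(6))*d)*(-43) = ((14 + 6^(3/2))*(-42))*(-43) = ((14 + 6*√6)*(-42))*(-43) = (-588 - 252*√6)*(-43) = 25284 + 10836*√6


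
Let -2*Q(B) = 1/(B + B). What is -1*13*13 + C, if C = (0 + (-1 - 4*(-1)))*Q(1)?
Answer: -679/4 ≈ -169.75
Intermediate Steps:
Q(B) = -1/(4*B) (Q(B) = -1/(2*(B + B)) = -1/(2*B)/2 = -1/(4*B))
C = -¾ (C = (0 + (-1 - 4*(-1)))*(-¼/1) = (0 + (-1 + 4))*(-¼*1) = (0 + 3)*(-¼) = 3*(-¼) = -¾ ≈ -0.75000)
-1*13*13 + C = -1*13*13 - ¾ = -13*13 - ¾ = -169 - ¾ = -679/4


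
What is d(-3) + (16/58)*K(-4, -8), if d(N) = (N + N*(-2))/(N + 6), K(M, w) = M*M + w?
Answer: 93/29 ≈ 3.2069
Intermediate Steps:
K(M, w) = w + M² (K(M, w) = M² + w = w + M²)
d(N) = -N/(6 + N) (d(N) = (N - 2*N)/(6 + N) = (-N)/(6 + N) = -N/(6 + N))
d(-3) + (16/58)*K(-4, -8) = -1*(-3)/(6 - 3) + (16/58)*(-8 + (-4)²) = -1*(-3)/3 + (16*(1/58))*(-8 + 16) = -1*(-3)*⅓ + (8/29)*8 = 1 + 64/29 = 93/29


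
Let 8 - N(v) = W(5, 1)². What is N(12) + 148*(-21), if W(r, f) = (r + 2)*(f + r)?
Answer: -4864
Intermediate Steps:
W(r, f) = (2 + r)*(f + r)
N(v) = -1756 (N(v) = 8 - (5² + 2*1 + 2*5 + 1*5)² = 8 - (25 + 2 + 10 + 5)² = 8 - 1*42² = 8 - 1*1764 = 8 - 1764 = -1756)
N(12) + 148*(-21) = -1756 + 148*(-21) = -1756 - 3108 = -4864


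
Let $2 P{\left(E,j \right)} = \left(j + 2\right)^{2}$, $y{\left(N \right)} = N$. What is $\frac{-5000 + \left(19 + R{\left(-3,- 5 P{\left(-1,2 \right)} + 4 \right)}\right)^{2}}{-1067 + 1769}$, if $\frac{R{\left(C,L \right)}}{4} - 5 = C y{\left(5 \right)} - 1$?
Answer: $- \frac{4375}{702} \approx -6.2322$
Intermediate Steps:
$P{\left(E,j \right)} = \frac{\left(2 + j\right)^{2}}{2}$ ($P{\left(E,j \right)} = \frac{\left(j + 2\right)^{2}}{2} = \frac{\left(2 + j\right)^{2}}{2}$)
$R{\left(C,L \right)} = 16 + 20 C$ ($R{\left(C,L \right)} = 20 + 4 \left(C 5 - 1\right) = 20 + 4 \left(5 C - 1\right) = 20 + 4 \left(-1 + 5 C\right) = 20 + \left(-4 + 20 C\right) = 16 + 20 C$)
$\frac{-5000 + \left(19 + R{\left(-3,- 5 P{\left(-1,2 \right)} + 4 \right)}\right)^{2}}{-1067 + 1769} = \frac{-5000 + \left(19 + \left(16 + 20 \left(-3\right)\right)\right)^{2}}{-1067 + 1769} = \frac{-5000 + \left(19 + \left(16 - 60\right)\right)^{2}}{702} = \left(-5000 + \left(19 - 44\right)^{2}\right) \frac{1}{702} = \left(-5000 + \left(-25\right)^{2}\right) \frac{1}{702} = \left(-5000 + 625\right) \frac{1}{702} = \left(-4375\right) \frac{1}{702} = - \frac{4375}{702}$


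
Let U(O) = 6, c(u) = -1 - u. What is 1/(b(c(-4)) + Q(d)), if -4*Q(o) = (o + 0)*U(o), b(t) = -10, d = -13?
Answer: 2/19 ≈ 0.10526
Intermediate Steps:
Q(o) = -3*o/2 (Q(o) = -(o + 0)*6/4 = -o*6/4 = -3*o/2)
1/(b(c(-4)) + Q(d)) = 1/(-10 - 3/2*(-13)) = 1/(-10 + 39/2) = 1/(19/2) = 2/19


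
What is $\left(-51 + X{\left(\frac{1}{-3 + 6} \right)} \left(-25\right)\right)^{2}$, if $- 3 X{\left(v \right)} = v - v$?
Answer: $2601$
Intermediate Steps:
$X{\left(v \right)} = 0$ ($X{\left(v \right)} = - \frac{v - v}{3} = \left(- \frac{1}{3}\right) 0 = 0$)
$\left(-51 + X{\left(\frac{1}{-3 + 6} \right)} \left(-25\right)\right)^{2} = \left(-51 + 0 \left(-25\right)\right)^{2} = \left(-51 + 0\right)^{2} = \left(-51\right)^{2} = 2601$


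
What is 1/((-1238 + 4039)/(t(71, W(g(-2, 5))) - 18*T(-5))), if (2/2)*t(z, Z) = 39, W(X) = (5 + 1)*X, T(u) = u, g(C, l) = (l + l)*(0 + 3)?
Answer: 129/2801 ≈ 0.046055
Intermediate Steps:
g(C, l) = 6*l (g(C, l) = (2*l)*3 = 6*l)
W(X) = 6*X
t(z, Z) = 39
1/((-1238 + 4039)/(t(71, W(g(-2, 5))) - 18*T(-5))) = 1/((-1238 + 4039)/(39 - 18*(-5))) = 1/(2801/(39 + 90)) = 1/(2801/129) = 129/2801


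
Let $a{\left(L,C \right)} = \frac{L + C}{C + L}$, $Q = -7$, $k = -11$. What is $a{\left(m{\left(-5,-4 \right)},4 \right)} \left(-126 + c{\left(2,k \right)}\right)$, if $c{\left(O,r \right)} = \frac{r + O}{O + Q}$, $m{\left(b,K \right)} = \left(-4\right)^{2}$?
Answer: $- \frac{621}{5} \approx -124.2$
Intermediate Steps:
$m{\left(b,K \right)} = 16$
$c{\left(O,r \right)} = \frac{O + r}{-7 + O}$ ($c{\left(O,r \right)} = \frac{r + O}{O - 7} = \frac{O + r}{-7 + O}$)
$a{\left(L,C \right)} = 1$ ($a{\left(L,C \right)} = \frac{C + L}{C + L} = 1$)
$a{\left(m{\left(-5,-4 \right)},4 \right)} \left(-126 + c{\left(2,k \right)}\right) = 1 \left(-126 + \frac{2 - 11}{-7 + 2}\right) = 1 \left(-126 + \frac{1}{-5} \left(-9\right)\right) = 1 \left(-126 - - \frac{9}{5}\right) = 1 \left(-126 + \frac{9}{5}\right) = 1 \left(- \frac{621}{5}\right) = - \frac{621}{5}$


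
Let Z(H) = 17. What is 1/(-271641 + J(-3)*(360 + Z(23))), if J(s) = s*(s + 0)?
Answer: -1/268248 ≈ -3.7279e-6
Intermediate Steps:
J(s) = s**2 (J(s) = s*s = s**2)
1/(-271641 + J(-3)*(360 + Z(23))) = 1/(-271641 + (-3)**2*(360 + 17)) = 1/(-271641 + 9*377) = 1/(-271641 + 3393) = 1/(-268248) = -1/268248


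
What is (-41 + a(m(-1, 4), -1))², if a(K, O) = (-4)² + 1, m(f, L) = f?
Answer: 576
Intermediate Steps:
a(K, O) = 17 (a(K, O) = 16 + 1 = 17)
(-41 + a(m(-1, 4), -1))² = (-41 + 17)² = (-24)² = 576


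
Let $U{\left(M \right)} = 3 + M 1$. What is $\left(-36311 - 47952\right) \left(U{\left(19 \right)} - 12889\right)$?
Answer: $1084212021$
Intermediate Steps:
$U{\left(M \right)} = 3 + M$
$\left(-36311 - 47952\right) \left(U{\left(19 \right)} - 12889\right) = \left(-36311 - 47952\right) \left(\left(3 + 19\right) - 12889\right) = - 84263 \left(22 - 12889\right) = \left(-84263\right) \left(-12867\right) = 1084212021$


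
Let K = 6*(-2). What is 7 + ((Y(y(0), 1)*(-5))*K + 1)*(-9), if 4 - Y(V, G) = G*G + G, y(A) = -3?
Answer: -1082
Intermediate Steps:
K = -12
Y(V, G) = 4 - G - G² (Y(V, G) = 4 - (G*G + G) = 4 - (G² + G) = 4 - (G + G²) = 4 + (-G - G²) = 4 - G - G²)
7 + ((Y(y(0), 1)*(-5))*K + 1)*(-9) = 7 + (((4 - 1*1 - 1*1²)*(-5))*(-12) + 1)*(-9) = 7 + (((4 - 1 - 1*1)*(-5))*(-12) + 1)*(-9) = 7 + (((4 - 1 - 1)*(-5))*(-12) + 1)*(-9) = 7 + ((2*(-5))*(-12) + 1)*(-9) = 7 + (-10*(-12) + 1)*(-9) = 7 + (120 + 1)*(-9) = 7 + 121*(-9) = 7 - 1089 = -1082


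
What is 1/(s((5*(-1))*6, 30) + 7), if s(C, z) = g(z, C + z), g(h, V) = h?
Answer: 1/37 ≈ 0.027027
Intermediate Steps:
s(C, z) = z
1/(s((5*(-1))*6, 30) + 7) = 1/(30 + 7) = 1/37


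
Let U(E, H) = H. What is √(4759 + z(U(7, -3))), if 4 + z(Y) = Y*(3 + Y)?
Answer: √4755 ≈ 68.957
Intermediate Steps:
z(Y) = -4 + Y*(3 + Y)
√(4759 + z(U(7, -3))) = √(4759 + (-4 + (-3)² + 3*(-3))) = √(4759 + (-4 + 9 - 9)) = √(4759 - 4) = √4755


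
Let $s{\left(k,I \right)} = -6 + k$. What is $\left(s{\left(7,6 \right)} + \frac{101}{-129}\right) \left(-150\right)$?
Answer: $- \frac{1400}{43} \approx -32.558$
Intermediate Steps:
$\left(s{\left(7,6 \right)} + \frac{101}{-129}\right) \left(-150\right) = \left(\left(-6 + 7\right) + \frac{101}{-129}\right) \left(-150\right) = \left(1 + 101 \left(- \frac{1}{129}\right)\right) \left(-150\right) = \left(1 - \frac{101}{129}\right) \left(-150\right) = \frac{28}{129} \left(-150\right) = - \frac{1400}{43}$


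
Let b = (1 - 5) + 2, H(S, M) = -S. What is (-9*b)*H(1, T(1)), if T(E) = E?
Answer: -18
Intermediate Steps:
b = -2 (b = -4 + 2 = -2)
(-9*b)*H(1, T(1)) = (-9*(-2))*(-1*1) = 18*(-1) = -18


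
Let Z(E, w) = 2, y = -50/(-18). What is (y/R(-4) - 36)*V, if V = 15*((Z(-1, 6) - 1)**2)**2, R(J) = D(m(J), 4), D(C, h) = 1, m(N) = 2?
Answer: -1495/3 ≈ -498.33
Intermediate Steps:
y = 25/9 (y = -50*(-1/18) = 25/9 ≈ 2.7778)
R(J) = 1
V = 15 (V = 15*((2 - 1)**2)**2 = 15*(1**2)**2 = 15*1**2 = 15*1 = 15)
(y/R(-4) - 36)*V = ((25/9)/1 - 36)*15 = ((25/9)*1 - 36)*15 = (25/9 - 36)*15 = -299/9*15 = -1495/3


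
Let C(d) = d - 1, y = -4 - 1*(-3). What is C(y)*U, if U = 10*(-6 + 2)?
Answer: 80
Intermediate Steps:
U = -40 (U = 10*(-4) = -40)
y = -1 (y = -4 + 3 = -1)
C(d) = -1 + d
C(y)*U = (-1 - 1)*(-40) = -2*(-40) = 80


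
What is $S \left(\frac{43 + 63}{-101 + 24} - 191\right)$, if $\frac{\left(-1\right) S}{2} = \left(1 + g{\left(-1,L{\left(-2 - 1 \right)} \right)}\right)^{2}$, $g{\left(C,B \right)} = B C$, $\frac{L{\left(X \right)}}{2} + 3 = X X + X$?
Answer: $\frac{740650}{77} \approx 9618.8$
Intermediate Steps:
$L{\left(X \right)} = -6 + 2 X + 2 X^{2}$ ($L{\left(X \right)} = -6 + 2 \left(X X + X\right) = -6 + 2 \left(X^{2} + X\right) = -6 + 2 \left(X + X^{2}\right) = -6 + \left(2 X + 2 X^{2}\right) = -6 + 2 X + 2 X^{2}$)
$S = -50$ ($S = - 2 \left(1 + \left(-6 + 2 \left(-2 - 1\right) + 2 \left(-2 - 1\right)^{2}\right) \left(-1\right)\right)^{2} = - 2 \left(1 + \left(-6 + 2 \left(-3\right) + 2 \left(-3\right)^{2}\right) \left(-1\right)\right)^{2} = - 2 \left(1 + \left(-6 - 6 + 2 \cdot 9\right) \left(-1\right)\right)^{2} = - 2 \left(1 + \left(-6 - 6 + 18\right) \left(-1\right)\right)^{2} = - 2 \left(1 + 6 \left(-1\right)\right)^{2} = - 2 \left(1 - 6\right)^{2} = - 2 \left(-5\right)^{2} = \left(-2\right) 25 = -50$)
$S \left(\frac{43 + 63}{-101 + 24} - 191\right) = - 50 \left(\frac{43 + 63}{-101 + 24} - 191\right) = - 50 \left(\frac{106}{-77} - 191\right) = - 50 \left(106 \left(- \frac{1}{77}\right) - 191\right) = - 50 \left(- \frac{106}{77} - 191\right) = \left(-50\right) \left(- \frac{14813}{77}\right) = \frac{740650}{77}$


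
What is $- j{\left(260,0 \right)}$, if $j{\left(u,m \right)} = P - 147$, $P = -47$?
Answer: $194$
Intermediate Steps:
$j{\left(u,m \right)} = -194$ ($j{\left(u,m \right)} = -47 - 147 = -194$)
$- j{\left(260,0 \right)} = \left(-1\right) \left(-194\right) = 194$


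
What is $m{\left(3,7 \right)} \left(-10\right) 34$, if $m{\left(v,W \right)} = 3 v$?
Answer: $-3060$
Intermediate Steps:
$m{\left(3,7 \right)} \left(-10\right) 34 = 3 \cdot 3 \left(-10\right) 34 = 9 \left(-10\right) 34 = \left(-90\right) 34 = -3060$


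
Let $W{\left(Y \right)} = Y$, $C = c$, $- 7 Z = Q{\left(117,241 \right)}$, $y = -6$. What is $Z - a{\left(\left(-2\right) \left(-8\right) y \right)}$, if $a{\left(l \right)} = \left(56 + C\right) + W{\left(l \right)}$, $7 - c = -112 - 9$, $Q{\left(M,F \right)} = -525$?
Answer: $-13$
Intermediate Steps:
$Z = 75$ ($Z = \left(- \frac{1}{7}\right) \left(-525\right) = 75$)
$c = 128$ ($c = 7 - \left(-112 - 9\right) = 7 - -121 = 7 + 121 = 128$)
$C = 128$
$a{\left(l \right)} = 184 + l$ ($a{\left(l \right)} = \left(56 + 128\right) + l = 184 + l$)
$Z - a{\left(\left(-2\right) \left(-8\right) y \right)} = 75 - \left(184 + \left(-2\right) \left(-8\right) \left(-6\right)\right) = 75 - \left(184 + 16 \left(-6\right)\right) = 75 - \left(184 - 96\right) = 75 - 88 = -13$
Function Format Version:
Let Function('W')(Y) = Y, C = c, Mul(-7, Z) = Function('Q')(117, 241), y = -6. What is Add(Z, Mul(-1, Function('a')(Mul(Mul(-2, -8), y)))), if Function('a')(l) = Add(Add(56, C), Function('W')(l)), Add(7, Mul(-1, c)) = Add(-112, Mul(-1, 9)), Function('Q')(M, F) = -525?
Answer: -13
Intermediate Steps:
Z = 75 (Z = Mul(Rational(-1, 7), -525) = 75)
c = 128 (c = Add(7, Mul(-1, Add(-112, Mul(-1, 9)))) = Add(7, Mul(-1, Add(-112, -9))) = Add(7, Mul(-1, -121)) = Add(7, 121) = 128)
C = 128
Function('a')(l) = Add(184, l) (Function('a')(l) = Add(Add(56, 128), l) = Add(184, l))
Add(Z, Mul(-1, Function('a')(Mul(Mul(-2, -8), y)))) = Add(75, Mul(-1, Add(184, Mul(Mul(-2, -8), -6)))) = Add(75, Mul(-1, Add(184, Mul(16, -6)))) = Add(75, Mul(-1, Add(184, -96))) = Add(75, Mul(-1, 88)) = Add(75, -88) = -13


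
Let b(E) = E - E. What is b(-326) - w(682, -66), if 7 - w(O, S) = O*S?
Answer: -45019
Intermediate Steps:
b(E) = 0
w(O, S) = 7 - O*S
b(-326) - w(682, -66) = 0 - (7 - 1*682*(-66)) = 0 - (7 + 45012) = 0 - 1*45019 = 0 - 45019 = -45019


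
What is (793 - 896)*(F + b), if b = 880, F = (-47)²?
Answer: -318167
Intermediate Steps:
F = 2209
(793 - 896)*(F + b) = (793 - 896)*(2209 + 880) = -103*3089 = -318167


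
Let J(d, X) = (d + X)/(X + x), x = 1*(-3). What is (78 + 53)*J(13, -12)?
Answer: -131/15 ≈ -8.7333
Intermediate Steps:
x = -3
J(d, X) = (X + d)/(-3 + X) (J(d, X) = (d + X)/(X - 3) = (X + d)/(-3 + X))
(78 + 53)*J(13, -12) = (78 + 53)*((-12 + 13)/(-3 - 12)) = 131*(1/(-15)) = 131*(-1/15*1) = 131*(-1/15) = -131/15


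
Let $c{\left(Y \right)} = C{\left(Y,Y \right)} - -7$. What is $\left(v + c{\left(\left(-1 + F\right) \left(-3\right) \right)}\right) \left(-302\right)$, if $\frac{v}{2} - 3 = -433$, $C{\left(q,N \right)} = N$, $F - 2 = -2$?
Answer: $256700$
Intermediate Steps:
$F = 0$ ($F = 2 - 2 = 0$)
$v = -860$ ($v = 6 + 2 \left(-433\right) = 6 - 866 = -860$)
$c{\left(Y \right)} = 7 + Y$ ($c{\left(Y \right)} = Y - -7 = Y + 7 = 7 + Y$)
$\left(v + c{\left(\left(-1 + F\right) \left(-3\right) \right)}\right) \left(-302\right) = \left(-860 + \left(7 + \left(-1 + 0\right) \left(-3\right)\right)\right) \left(-302\right) = \left(-860 + \left(7 - -3\right)\right) \left(-302\right) = \left(-860 + \left(7 + 3\right)\right) \left(-302\right) = \left(-860 + 10\right) \left(-302\right) = \left(-850\right) \left(-302\right) = 256700$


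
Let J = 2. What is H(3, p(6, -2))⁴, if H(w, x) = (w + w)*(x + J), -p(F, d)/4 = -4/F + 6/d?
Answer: 100000000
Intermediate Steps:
p(F, d) = -24/d + 16/F (p(F, d) = -4*(-4/F + 6/d) = -24/d + 16/F)
H(w, x) = 2*w*(2 + x) (H(w, x) = (w + w)*(x + 2) = (2*w)*(2 + x) = 2*w*(2 + x))
H(3, p(6, -2))⁴ = (2*3*(2 + (-24/(-2) + 16/6)))⁴ = (2*3*(2 + (-24*(-½) + 16*(⅙))))⁴ = (2*3*(2 + (12 + 8/3)))⁴ = (2*3*(2 + 44/3))⁴ = (2*3*(50/3))⁴ = 100⁴ = 100000000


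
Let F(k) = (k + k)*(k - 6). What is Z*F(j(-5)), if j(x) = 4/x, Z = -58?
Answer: -15776/25 ≈ -631.04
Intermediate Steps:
F(k) = 2*k*(-6 + k) (F(k) = (2*k)*(-6 + k) = 2*k*(-6 + k))
Z*F(j(-5)) = -116*4/(-5)*(-6 + 4/(-5)) = -116*4*(-⅕)*(-6 + 4*(-⅕)) = -116*(-4)*(-6 - ⅘)/5 = -116*(-4)*(-34)/(5*5) = -58*272/25 = -15776/25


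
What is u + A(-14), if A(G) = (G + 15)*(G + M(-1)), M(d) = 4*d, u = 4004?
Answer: 3986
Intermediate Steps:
A(G) = (-4 + G)*(15 + G) (A(G) = (G + 15)*(G + 4*(-1)) = (15 + G)*(G - 4) = (15 + G)*(-4 + G) = (-4 + G)*(15 + G))
u + A(-14) = 4004 + (-60 + (-14)**2 + 11*(-14)) = 4004 + (-60 + 196 - 154) = 4004 - 18 = 3986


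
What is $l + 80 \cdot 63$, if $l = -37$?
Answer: $5003$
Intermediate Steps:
$l + 80 \cdot 63 = -37 + 80 \cdot 63 = -37 + 5040 = 5003$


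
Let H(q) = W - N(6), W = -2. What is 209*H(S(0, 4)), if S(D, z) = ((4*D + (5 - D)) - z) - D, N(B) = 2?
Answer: -836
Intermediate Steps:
S(D, z) = 5 - z + 2*D (S(D, z) = ((5 + 3*D) - z) - D = (5 - z + 3*D) - D = 5 - z + 2*D)
H(q) = -4 (H(q) = -2 - 1*2 = -2 - 2 = -4)
209*H(S(0, 4)) = 209*(-4) = -836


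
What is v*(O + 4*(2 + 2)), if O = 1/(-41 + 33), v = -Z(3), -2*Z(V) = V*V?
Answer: 1143/16 ≈ 71.438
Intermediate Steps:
Z(V) = -V**2/2 (Z(V) = -V*V/2 = -V**2/2)
v = 9/2 (v = -(-1)*3**2/2 = -(-1)*9/2 = -1*(-9/2) = 9/2 ≈ 4.5000)
O = -1/8 (O = 1/(-8) = -1/8 ≈ -0.12500)
v*(O + 4*(2 + 2)) = 9*(-1/8 + 4*(2 + 2))/2 = 9*(-1/8 + 4*4)/2 = 9*(-1/8 + 16)/2 = (9/2)*(127/8) = 1143/16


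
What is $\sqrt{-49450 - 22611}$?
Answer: $i \sqrt{72061} \approx 268.44 i$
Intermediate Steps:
$\sqrt{-49450 - 22611} = \sqrt{-72061} = i \sqrt{72061}$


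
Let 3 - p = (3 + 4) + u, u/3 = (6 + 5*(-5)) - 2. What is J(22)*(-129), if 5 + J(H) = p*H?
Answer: -166797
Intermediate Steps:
u = -63 (u = 3*((6 + 5*(-5)) - 2) = 3*((6 - 25) - 2) = 3*(-19 - 2) = 3*(-21) = -63)
p = 59 (p = 3 - ((3 + 4) - 63) = 3 - (7 - 63) = 3 - 1*(-56) = 3 + 56 = 59)
J(H) = -5 + 59*H
J(22)*(-129) = (-5 + 59*22)*(-129) = (-5 + 1298)*(-129) = 1293*(-129) = -166797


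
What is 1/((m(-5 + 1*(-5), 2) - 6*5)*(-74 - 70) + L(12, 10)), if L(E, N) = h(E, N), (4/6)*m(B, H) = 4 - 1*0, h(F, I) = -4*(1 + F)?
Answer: 1/3404 ≈ 0.00029377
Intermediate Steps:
h(F, I) = -4 - 4*F
m(B, H) = 6 (m(B, H) = 3*(4 - 1*0)/2 = 3*(4 + 0)/2 = (3/2)*4 = 6)
L(E, N) = -4 - 4*E
1/((m(-5 + 1*(-5), 2) - 6*5)*(-74 - 70) + L(12, 10)) = 1/((6 - 6*5)*(-74 - 70) + (-4 - 4*12)) = 1/((6 - 30)*(-144) + (-4 - 48)) = 1/(-24*(-144) - 52) = 1/(3456 - 52) = 1/3404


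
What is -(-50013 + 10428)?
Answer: 39585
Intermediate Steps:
-(-50013 + 10428) = -1*(-39585) = 39585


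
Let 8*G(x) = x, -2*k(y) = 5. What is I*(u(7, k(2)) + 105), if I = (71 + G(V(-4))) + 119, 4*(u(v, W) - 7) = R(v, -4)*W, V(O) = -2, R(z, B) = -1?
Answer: 683859/32 ≈ 21371.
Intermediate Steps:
k(y) = -5/2 (k(y) = -1/2*5 = -5/2)
G(x) = x/8
u(v, W) = 7 - W/4 (u(v, W) = 7 + (-W)/4 = 7 - W/4)
I = 759/4 (I = (71 + (1/8)*(-2)) + 119 = (71 - 1/4) + 119 = 283/4 + 119 = 759/4 ≈ 189.75)
I*(u(7, k(2)) + 105) = 759*((7 - 1/4*(-5/2)) + 105)/4 = 759*((7 + 5/8) + 105)/4 = 759*(61/8 + 105)/4 = (759/4)*(901/8) = 683859/32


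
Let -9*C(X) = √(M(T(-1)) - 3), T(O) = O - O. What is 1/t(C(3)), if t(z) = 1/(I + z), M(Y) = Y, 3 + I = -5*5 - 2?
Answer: -30 - I*√3/9 ≈ -30.0 - 0.19245*I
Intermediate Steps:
I = -30 (I = -3 + (-5*5 - 2) = -3 + (-25 - 2) = -3 - 27 = -30)
T(O) = 0
C(X) = -I*√3/9 (C(X) = -√(0 - 3)/9 = -I*√3/9)
t(z) = 1/(-30 + z)
1/t(C(3)) = 1/(1/(-30 - I*√3/9)) = -30 - I*√3/9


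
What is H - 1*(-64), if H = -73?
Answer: -9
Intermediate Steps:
H - 1*(-64) = -73 - 1*(-64) = -73 + 64 = -9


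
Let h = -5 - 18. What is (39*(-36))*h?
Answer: 32292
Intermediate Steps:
h = -23
(39*(-36))*h = (39*(-36))*(-23) = -1404*(-23) = 32292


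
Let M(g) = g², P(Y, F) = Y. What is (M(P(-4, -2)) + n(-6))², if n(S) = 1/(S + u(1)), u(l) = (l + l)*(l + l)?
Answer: 961/4 ≈ 240.25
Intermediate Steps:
u(l) = 4*l² (u(l) = (2*l)*(2*l) = 4*l²)
n(S) = 1/(4 + S) (n(S) = 1/(S + 4*1²) = 1/(S + 4*1) = 1/(S + 4) = 1/(4 + S))
(M(P(-4, -2)) + n(-6))² = ((-4)² + 1/(4 - 6))² = (16 + 1/(-2))² = (16 - ½)² = (31/2)² = 961/4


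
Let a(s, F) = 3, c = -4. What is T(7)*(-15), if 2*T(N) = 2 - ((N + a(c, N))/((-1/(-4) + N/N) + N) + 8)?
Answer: 595/11 ≈ 54.091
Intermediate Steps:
T(N) = -3 - (3 + N)/(2*(5/4 + N)) (T(N) = (2 - ((N + 3)/((-1/(-4) + N/N) + N) + 8))/2 = (2 - ((3 + N)/((-1*(-1/4) + 1) + N) + 8))/2 = (2 - ((3 + N)/((1/4 + 1) + N) + 8))/2 = (2 - ((3 + N)/(5/4 + N) + 8))/2 = (2 - (8 + (3 + N)/(5/4 + N)))/2 = (2 + (-8 - (3 + N)/(5/4 + N)))/2 = (-6 - (3 + N)/(5/4 + N))/2 = -3 - (3 + N)/(2*(5/4 + N)))
T(7)*(-15) = (7*(-3 - 2*7)/(5 + 4*7))*(-15) = (7*(-3 - 14)/(5 + 28))*(-15) = (7*(-17)/33)*(-15) = (7*(1/33)*(-17))*(-15) = -119/33*(-15) = 595/11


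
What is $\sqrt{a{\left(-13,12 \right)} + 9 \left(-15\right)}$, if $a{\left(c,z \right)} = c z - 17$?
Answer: $2 i \sqrt{77} \approx 17.55 i$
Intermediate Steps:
$a{\left(c,z \right)} = -17 + c z$
$\sqrt{a{\left(-13,12 \right)} + 9 \left(-15\right)} = \sqrt{\left(-17 - 156\right) + 9 \left(-15\right)} = \sqrt{\left(-17 - 156\right) - 135} = \sqrt{-173 - 135} = \sqrt{-308} = 2 i \sqrt{77}$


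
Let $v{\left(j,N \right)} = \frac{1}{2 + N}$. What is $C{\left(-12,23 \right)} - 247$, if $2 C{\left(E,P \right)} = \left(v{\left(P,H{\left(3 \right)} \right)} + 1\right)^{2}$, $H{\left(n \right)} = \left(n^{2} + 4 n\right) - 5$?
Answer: $- \frac{159695}{648} \approx -246.44$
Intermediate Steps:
$H{\left(n \right)} = -5 + n^{2} + 4 n$
$C{\left(E,P \right)} = \frac{361}{648}$ ($C{\left(E,P \right)} = \frac{\left(\frac{1}{2 + \left(-5 + 3^{2} + 4 \cdot 3\right)} + 1\right)^{2}}{2} = \frac{\left(\frac{1}{2 + \left(-5 + 9 + 12\right)} + 1\right)^{2}}{2} = \frac{\left(\frac{1}{2 + 16} + 1\right)^{2}}{2} = \frac{\left(\frac{1}{18} + 1\right)^{2}}{2} = \frac{\left(\frac{19}{18}\right)^{2}}{2} = \frac{1}{2} \cdot \frac{361}{324} = \frac{361}{648}$)
$C{\left(-12,23 \right)} - 247 = \frac{361}{648} - 247 = - \frac{159695}{648}$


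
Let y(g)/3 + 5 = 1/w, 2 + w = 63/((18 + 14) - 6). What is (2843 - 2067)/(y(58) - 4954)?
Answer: -8536/54581 ≈ -0.15639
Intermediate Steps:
w = 11/26 (w = -2 + 63/((18 + 14) - 6) = -2 + 63/(32 - 6) = -2 + 63/26 = 11/26 ≈ 0.42308)
y(g) = -87/11 (y(g) = -15 + 3/(11/26) = -15 + 3*(26/11) = -15 + 78/11 = -87/11)
(2843 - 2067)/(y(58) - 4954) = (2843 - 2067)/(-87/11 - 4954) = 776/(-54581/11) = 776*(-11/54581) = -8536/54581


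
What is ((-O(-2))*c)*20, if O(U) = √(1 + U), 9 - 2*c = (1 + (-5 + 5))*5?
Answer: -40*I ≈ -40.0*I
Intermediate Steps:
c = 2 (c = 9/2 - (1 + (-5 + 5))*5/2 = 9/2 - (1 + 0)*5/2 = 9/2 - 5/2 = 2)
((-O(-2))*c)*20 = (-√(1 - 2)*2)*20 = (-√(-1)*2)*20 = (-I*2)*20 = -2*I*20 = -40*I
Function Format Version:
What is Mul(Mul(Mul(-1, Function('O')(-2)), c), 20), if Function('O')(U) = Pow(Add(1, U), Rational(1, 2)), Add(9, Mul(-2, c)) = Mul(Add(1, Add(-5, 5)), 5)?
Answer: Mul(-40, I) ≈ Mul(-40.000, I)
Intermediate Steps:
c = 2 (c = Add(Rational(9, 2), Mul(Rational(-1, 2), Mul(Add(1, Add(-5, 5)), 5))) = Add(Rational(9, 2), Mul(Rational(-1, 2), Mul(Add(1, 0), 5))) = Add(Rational(9, 2), Mul(Rational(-1, 2), Mul(1, 5))) = Add(Rational(9, 2), Mul(Rational(-1, 2), 5)) = Add(Rational(9, 2), Rational(-5, 2)) = 2)
Mul(Mul(Mul(-1, Function('O')(-2)), c), 20) = Mul(Mul(Mul(-1, Pow(Add(1, -2), Rational(1, 2))), 2), 20) = Mul(Mul(Mul(-1, Pow(-1, Rational(1, 2))), 2), 20) = Mul(Mul(Mul(-1, I), 2), 20) = Mul(Mul(-2, I), 20) = Mul(-40, I)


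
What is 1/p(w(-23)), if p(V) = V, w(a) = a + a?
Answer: -1/46 ≈ -0.021739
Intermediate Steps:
w(a) = 2*a
1/p(w(-23)) = 1/(2*(-23)) = 1/(-46) = -1/46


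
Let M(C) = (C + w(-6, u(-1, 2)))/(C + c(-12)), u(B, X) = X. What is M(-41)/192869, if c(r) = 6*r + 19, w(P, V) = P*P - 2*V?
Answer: 9/18129686 ≈ 4.9642e-7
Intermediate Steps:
w(P, V) = P² - 2*V
c(r) = 19 + 6*r
M(C) = (32 + C)/(-53 + C) (M(C) = (C + ((-6)² - 2*2))/(C + (19 + 6*(-12))) = (C + (36 - 4))/(C + (19 - 72)) = (C + 32)/(C - 53) = (32 + C)/(-53 + C))
M(-41)/192869 = ((32 - 41)/(-53 - 41))/192869 = (-9/(-94))*(1/192869) = -1/94*(-9)*(1/192869) = (9/94)*(1/192869) = 9/18129686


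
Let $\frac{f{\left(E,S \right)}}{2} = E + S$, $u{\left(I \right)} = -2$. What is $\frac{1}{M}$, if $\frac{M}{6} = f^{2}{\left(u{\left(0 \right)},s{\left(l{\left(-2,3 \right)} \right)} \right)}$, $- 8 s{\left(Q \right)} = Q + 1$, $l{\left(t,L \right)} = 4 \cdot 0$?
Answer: $\frac{8}{867} \approx 0.0092272$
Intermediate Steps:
$l{\left(t,L \right)} = 0$
$s{\left(Q \right)} = - \frac{1}{8} - \frac{Q}{8}$ ($s{\left(Q \right)} = - \frac{Q + 1}{8} = - \frac{1 + Q}{8} = - \frac{1}{8} - \frac{Q}{8}$)
$f{\left(E,S \right)} = 2 E + 2 S$ ($f{\left(E,S \right)} = 2 \left(E + S\right) = 2 E + 2 S$)
$M = \frac{867}{8}$ ($M = 6 \left(2 \left(-2\right) + 2 \left(- \frac{1}{8} - 0\right)\right)^{2} = 6 \left(-4 + 2 \left(- \frac{1}{8} + 0\right)\right)^{2} = 6 \left(-4 + 2 \left(- \frac{1}{8}\right)\right)^{2} = 6 \left(-4 - \frac{1}{4}\right)^{2} = 6 \left(- \frac{17}{4}\right)^{2} = 6 \cdot \frac{289}{16} = \frac{867}{8} \approx 108.38$)
$\frac{1}{M} = \frac{1}{\frac{867}{8}} = \frac{8}{867}$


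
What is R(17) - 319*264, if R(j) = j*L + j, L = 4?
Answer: -84131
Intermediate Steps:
R(j) = 5*j (R(j) = j*4 + j = 4*j + j = 5*j)
R(17) - 319*264 = 5*17 - 319*264 = 85 - 84216 = -84131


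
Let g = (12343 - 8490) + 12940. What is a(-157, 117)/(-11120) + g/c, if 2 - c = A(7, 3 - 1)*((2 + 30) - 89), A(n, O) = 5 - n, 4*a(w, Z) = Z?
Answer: -6669337/44480 ≈ -149.94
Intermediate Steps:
a(w, Z) = Z/4
g = 16793 (g = 3853 + 12940 = 16793)
c = -112 (c = 2 - (5 - 1*7)*((2 + 30) - 89) = 2 - (5 - 7)*(32 - 89) = 2 - (-2)*(-57) = 2 - 1*114 = 2 - 114 = -112)
a(-157, 117)/(-11120) + g/c = ((1/4)*117)/(-11120) + 16793/(-112) = (117/4)*(-1/11120) + 16793*(-1/112) = -117/44480 - 2399/16 = -6669337/44480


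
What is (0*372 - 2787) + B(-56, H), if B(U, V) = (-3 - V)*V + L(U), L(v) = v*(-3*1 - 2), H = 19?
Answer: -2925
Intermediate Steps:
L(v) = -5*v (L(v) = v*(-3 - 2) = v*(-5) = -5*v)
B(U, V) = -5*U + V*(-3 - V) (B(U, V) = (-3 - V)*V - 5*U = V*(-3 - V) - 5*U = -5*U + V*(-3 - V))
(0*372 - 2787) + B(-56, H) = (0*372 - 2787) + (-1*19**2 - 5*(-56) - 3*19) = (0 - 2787) + (-1*361 + 280 - 57) = -2787 + (-361 + 280 - 57) = -2787 - 138 = -2925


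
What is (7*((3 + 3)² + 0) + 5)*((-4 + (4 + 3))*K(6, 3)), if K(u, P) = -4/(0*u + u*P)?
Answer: -514/3 ≈ -171.33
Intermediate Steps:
K(u, P) = -4/(P*u) (K(u, P) = -4/(0 + P*u) = -4*1/(P*u) = -4/(P*u))
(7*((3 + 3)² + 0) + 5)*((-4 + (4 + 3))*K(6, 3)) = (7*((3 + 3)² + 0) + 5)*((-4 + (4 + 3))*(-4/(3*6))) = (7*(6² + 0) + 5)*((-4 + 7)*(-4*⅓*⅙)) = (7*(36 + 0) + 5)*(3*(-2/9)) = (7*36 + 5)*(-⅔) = (252 + 5)*(-⅔) = 257*(-⅔) = -514/3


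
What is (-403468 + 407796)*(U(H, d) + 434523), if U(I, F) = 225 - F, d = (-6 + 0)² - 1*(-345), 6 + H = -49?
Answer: 1879940376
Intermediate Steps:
H = -55 (H = -6 - 49 = -55)
d = 381 (d = (-6)² + 345 = 36 + 345 = 381)
(-403468 + 407796)*(U(H, d) + 434523) = (-403468 + 407796)*((225 - 1*381) + 434523) = 4328*((225 - 381) + 434523) = 4328*(-156 + 434523) = 4328*434367 = 1879940376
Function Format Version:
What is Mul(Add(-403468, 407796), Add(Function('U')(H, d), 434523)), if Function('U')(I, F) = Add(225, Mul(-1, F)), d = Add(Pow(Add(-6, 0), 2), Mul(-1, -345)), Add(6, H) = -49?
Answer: 1879940376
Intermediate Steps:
H = -55 (H = Add(-6, -49) = -55)
d = 381 (d = Add(Pow(-6, 2), 345) = Add(36, 345) = 381)
Mul(Add(-403468, 407796), Add(Function('U')(H, d), 434523)) = Mul(Add(-403468, 407796), Add(Add(225, Mul(-1, 381)), 434523)) = Mul(4328, Add(Add(225, -381), 434523)) = Mul(4328, Add(-156, 434523)) = Mul(4328, 434367) = 1879940376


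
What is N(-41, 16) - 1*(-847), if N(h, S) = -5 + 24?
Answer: 866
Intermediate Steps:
N(h, S) = 19
N(-41, 16) - 1*(-847) = 19 - 1*(-847) = 19 + 847 = 866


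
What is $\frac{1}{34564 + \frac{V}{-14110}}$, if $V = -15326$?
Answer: $\frac{7055}{243856683} \approx 2.8931 \cdot 10^{-5}$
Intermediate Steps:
$\frac{1}{34564 + \frac{V}{-14110}} = \frac{1}{34564 - \frac{15326}{-14110}} = \frac{1}{34564 - - \frac{7663}{7055}} = \frac{1}{34564 + \frac{7663}{7055}} = \frac{1}{\frac{243856683}{7055}} = \frac{7055}{243856683}$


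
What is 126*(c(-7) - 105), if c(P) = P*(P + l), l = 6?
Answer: -12348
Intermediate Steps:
c(P) = P*(6 + P) (c(P) = P*(P + 6) = P*(6 + P))
126*(c(-7) - 105) = 126*(-7*(6 - 7) - 105) = 126*(-7*(-1) - 105) = 126*(7 - 105) = 126*(-98) = -12348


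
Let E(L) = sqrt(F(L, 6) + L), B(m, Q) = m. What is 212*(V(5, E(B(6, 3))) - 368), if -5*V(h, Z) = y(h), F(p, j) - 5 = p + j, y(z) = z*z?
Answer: -79076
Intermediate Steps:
y(z) = z**2
F(p, j) = 5 + j + p (F(p, j) = 5 + (p + j) = 5 + (j + p) = 5 + j + p)
E(L) = sqrt(11 + 2*L) (E(L) = sqrt((5 + 6 + L) + L) = sqrt((11 + L) + L) = sqrt(11 + 2*L))
V(h, Z) = -h**2/5
212*(V(5, E(B(6, 3))) - 368) = 212*(-1/5*5**2 - 368) = 212*(-1/5*25 - 368) = 212*(-5 - 368) = 212*(-373) = -79076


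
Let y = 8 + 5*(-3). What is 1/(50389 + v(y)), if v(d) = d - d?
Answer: 1/50389 ≈ 1.9846e-5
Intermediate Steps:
y = -7 (y = 8 - 15 = -7)
v(d) = 0
1/(50389 + v(y)) = 1/(50389 + 0) = 1/50389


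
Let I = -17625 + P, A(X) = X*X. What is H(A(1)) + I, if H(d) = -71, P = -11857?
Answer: -29553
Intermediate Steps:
A(X) = X²
I = -29482 (I = -17625 - 11857 = -29482)
H(A(1)) + I = -71 - 29482 = -29553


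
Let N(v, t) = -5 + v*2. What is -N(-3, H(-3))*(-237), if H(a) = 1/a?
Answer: -2607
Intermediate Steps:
N(v, t) = -5 + 2*v
-N(-3, H(-3))*(-237) = -(-5 + 2*(-3))*(-237) = -(-5 - 6)*(-237) = -1*(-11)*(-237) = 11*(-237) = -2607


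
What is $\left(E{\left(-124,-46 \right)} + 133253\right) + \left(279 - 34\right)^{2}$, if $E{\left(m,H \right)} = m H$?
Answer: $198982$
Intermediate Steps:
$E{\left(m,H \right)} = H m$
$\left(E{\left(-124,-46 \right)} + 133253\right) + \left(279 - 34\right)^{2} = \left(\left(-46\right) \left(-124\right) + 133253\right) + \left(279 - 34\right)^{2} = \left(5704 + 133253\right) + 245^{2} = 138957 + 60025 = 198982$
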